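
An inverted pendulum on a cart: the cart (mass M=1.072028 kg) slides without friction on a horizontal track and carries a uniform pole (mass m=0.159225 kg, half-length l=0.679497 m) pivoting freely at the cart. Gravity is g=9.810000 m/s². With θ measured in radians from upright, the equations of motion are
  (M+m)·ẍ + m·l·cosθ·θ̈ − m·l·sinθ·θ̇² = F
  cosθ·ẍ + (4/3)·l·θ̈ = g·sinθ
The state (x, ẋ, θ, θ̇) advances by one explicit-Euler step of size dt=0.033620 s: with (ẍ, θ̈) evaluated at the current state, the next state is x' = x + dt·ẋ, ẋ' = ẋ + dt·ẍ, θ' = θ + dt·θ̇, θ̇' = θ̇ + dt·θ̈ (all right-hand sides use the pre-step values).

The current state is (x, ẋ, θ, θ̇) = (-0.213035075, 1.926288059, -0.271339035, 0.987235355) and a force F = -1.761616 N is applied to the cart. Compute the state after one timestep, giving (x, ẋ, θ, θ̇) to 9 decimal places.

sinθ=-0.268021720, cosθ=0.963412870
temp = (F + m·l·θ̇²·sinθ)/(M+m) = (-1.761616 + -0.028262475)/1.231253 = -1.453704864
θ̈ = (g·sinθ − cosθ·temp)/(l·(4/3 − m·cos²θ/(M+m))) = -1.490443003
ẍ = temp − m·l·θ̈·cosθ/(M+m) = -1.327528120
Euler: x'=-0.213035075+0.033620·1.926288059=-0.148273270, ẋ'=1.926288059+0.033620·-1.327528120=1.881656564
       θ'=-0.271339035+0.033620·0.987235355=-0.238148182, θ̇'=0.987235355+0.033620·-1.490443003=0.937126661

(-0.148273270, 1.881656564, -0.238148182, 0.937126661)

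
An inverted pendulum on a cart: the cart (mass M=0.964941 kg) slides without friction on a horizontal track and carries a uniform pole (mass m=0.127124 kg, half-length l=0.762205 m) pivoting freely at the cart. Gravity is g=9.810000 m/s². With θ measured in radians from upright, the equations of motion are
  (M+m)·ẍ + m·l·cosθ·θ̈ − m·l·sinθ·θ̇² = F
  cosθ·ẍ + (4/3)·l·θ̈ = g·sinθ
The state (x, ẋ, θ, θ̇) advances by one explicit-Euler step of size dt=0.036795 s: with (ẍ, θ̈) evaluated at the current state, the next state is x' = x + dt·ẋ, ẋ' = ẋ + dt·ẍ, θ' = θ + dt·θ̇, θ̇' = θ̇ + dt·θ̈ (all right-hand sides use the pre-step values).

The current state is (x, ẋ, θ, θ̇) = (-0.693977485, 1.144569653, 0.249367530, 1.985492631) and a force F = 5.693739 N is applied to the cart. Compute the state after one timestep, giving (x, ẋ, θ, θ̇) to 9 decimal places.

(-0.651863045, 1.348792326, 0.322423731, 1.878410864)

sinθ=0.246791102, cosθ=0.969068703
temp = (F + m·l·θ̇²·sinθ)/(M+m) = (5.693739 + 0.094268240)/1.092065 = 5.300057451
θ̈ = (g·sinθ − cosθ·temp)/(l·(4/3 − m·cos²θ/(M+m))) = -2.910226040
ẍ = temp − m·l·θ̈·cosθ/(M+m) = 5.550283285
Euler: x'=-0.693977485+0.036795·1.144569653=-0.651863045, ẋ'=1.144569653+0.036795·5.550283285=1.348792326
       θ'=0.249367530+0.036795·1.985492631=0.322423731, θ̇'=1.985492631+0.036795·-2.910226040=1.878410864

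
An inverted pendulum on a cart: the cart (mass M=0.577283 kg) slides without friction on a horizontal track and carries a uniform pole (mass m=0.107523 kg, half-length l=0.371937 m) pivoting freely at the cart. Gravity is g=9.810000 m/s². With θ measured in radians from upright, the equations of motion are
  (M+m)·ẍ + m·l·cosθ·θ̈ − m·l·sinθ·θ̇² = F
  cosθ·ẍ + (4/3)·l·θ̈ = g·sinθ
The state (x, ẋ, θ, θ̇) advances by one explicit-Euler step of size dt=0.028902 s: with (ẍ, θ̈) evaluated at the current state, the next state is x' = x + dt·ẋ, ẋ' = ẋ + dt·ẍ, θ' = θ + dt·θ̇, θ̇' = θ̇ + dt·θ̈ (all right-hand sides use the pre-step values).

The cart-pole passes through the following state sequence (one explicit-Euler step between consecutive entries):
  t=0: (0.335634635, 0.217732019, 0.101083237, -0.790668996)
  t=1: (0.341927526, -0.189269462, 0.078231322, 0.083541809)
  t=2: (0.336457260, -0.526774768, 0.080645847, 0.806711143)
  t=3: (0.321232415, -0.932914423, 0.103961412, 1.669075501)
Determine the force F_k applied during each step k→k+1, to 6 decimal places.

F_0 = -8.442571 N
F_1 = -6.999305 N
F_2 = -8.435820 N

step 0→1:
  ẍ = (ẋ'−ẋ)/dt = (-0.189269462−0.217732019)/0.028902 = -14.082122
  θ̈ = (θ̇'−θ̇)/dt = (0.083541809−-0.790668996)/0.028902 = 30.247416
  sinθ=0.100911, cosθ=0.994895
  F = (M+m)·ẍ + m·l·cosθ·θ̈ − m·l·sinθ·θ̇² = -9.643521 + 1.203473 − 0.002523 = -8.442571
step 1→2:
  ẍ = (ẋ'−ẋ)/dt = (-0.526774768−-0.189269462)/0.028902 = -11.677576
  θ̈ = (θ̇'−θ̇)/dt = (0.806711143−0.083541809)/0.028902 = 25.021429
  sinθ=0.078152, cosθ=0.996941
  F = (M+m)·ẍ + m·l·cosθ·θ̈ − m·l·sinθ·θ̇² = -7.996874 + 0.997591 − 0.000022 = -6.999305
step 2→3:
  ẍ = (ẋ'−ẋ)/dt = (-0.932914423−-0.526774768)/0.028902 = -14.052303
  θ̈ = (θ̇'−θ̇)/dt = (1.669075501−0.806711143)/0.028902 = 29.837532
  sinθ=0.080558, cosθ=0.996750
  F = (M+m)·ẍ + m·l·cosθ·θ̈ − m·l·sinθ·θ̇² = -9.623101 + 1.189378 − 0.002097 = -8.435820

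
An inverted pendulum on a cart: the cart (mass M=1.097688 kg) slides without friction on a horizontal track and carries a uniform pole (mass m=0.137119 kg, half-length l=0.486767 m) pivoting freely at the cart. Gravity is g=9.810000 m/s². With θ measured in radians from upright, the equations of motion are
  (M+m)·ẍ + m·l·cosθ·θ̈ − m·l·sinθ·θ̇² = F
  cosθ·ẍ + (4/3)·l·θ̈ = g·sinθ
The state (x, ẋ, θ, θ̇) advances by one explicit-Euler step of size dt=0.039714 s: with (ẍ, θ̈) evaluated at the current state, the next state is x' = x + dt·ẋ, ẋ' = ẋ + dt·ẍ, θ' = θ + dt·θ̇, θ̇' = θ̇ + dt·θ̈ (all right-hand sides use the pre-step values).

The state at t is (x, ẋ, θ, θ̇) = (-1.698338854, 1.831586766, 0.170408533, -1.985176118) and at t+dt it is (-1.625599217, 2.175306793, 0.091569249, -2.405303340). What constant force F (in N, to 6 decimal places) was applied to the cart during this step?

ẍ = (ẋ'−ẋ)/dt = (2.175306793−1.831586766)/0.039714 = 8.654883
θ̈ = (θ̇'−θ̇)/dt = (-2.405303340−-1.985176118)/0.039714 = -10.578819
sinθ=0.169585, cosθ=0.985516
F = (M+m)·ẍ + m·l·cosθ·θ̈ − m·l·sinθ·θ̇² = 10.687110 + -0.695856 − 0.044607 = 9.946647

F = 9.946647 N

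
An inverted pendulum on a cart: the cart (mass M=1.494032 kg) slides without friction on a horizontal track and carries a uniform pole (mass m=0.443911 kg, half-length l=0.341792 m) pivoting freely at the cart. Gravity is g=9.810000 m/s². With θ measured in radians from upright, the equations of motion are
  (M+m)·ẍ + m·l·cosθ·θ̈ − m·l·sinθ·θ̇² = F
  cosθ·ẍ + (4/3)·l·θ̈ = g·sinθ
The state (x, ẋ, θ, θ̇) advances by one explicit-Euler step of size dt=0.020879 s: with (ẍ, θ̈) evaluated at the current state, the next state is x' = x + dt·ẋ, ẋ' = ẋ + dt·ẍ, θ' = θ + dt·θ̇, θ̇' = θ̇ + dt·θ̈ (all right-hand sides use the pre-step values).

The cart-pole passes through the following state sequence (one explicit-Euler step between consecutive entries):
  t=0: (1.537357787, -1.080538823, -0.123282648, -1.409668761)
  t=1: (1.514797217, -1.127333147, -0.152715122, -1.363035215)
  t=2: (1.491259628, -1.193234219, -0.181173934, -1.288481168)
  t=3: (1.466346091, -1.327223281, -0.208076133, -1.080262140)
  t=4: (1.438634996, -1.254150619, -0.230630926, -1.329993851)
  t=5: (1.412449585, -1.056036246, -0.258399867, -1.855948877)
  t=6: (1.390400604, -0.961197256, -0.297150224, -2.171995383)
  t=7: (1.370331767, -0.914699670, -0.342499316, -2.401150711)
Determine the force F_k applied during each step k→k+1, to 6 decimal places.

F_0 = -3.969962 N
F_1 = -5.538442 N
F_2 = -10.902846 N
F_3 = 5.043394 N
F_4 = 14.729038 N
F_5 = 6.715872 N
F_6 = 2.933115 N

step 0→1:
  ẍ = (ẋ'−ẋ)/dt = (-1.127333147−-1.080538823)/0.020879 = -2.241215
  θ̈ = (θ̇'−θ̇)/dt = (-1.363035215−-1.409668761)/0.020879 = 2.233514
  sinθ=-0.122971, cosθ=0.992410
  F = (M+m)·ẍ + m·l·cosθ·θ̈ − m·l·sinθ·θ̇² = -4.343347 + 0.336308 − -0.037076 = -3.969962
step 1→2:
  ẍ = (ẋ'−ẋ)/dt = (-1.193234219−-1.127333147)/0.020879 = -3.156333
  θ̈ = (θ̇'−θ̇)/dt = (-1.288481168−-1.363035215)/0.020879 = 3.570767
  sinθ=-0.152122, cosθ=0.988362
  F = (M+m)·ẍ + m·l·cosθ·θ̈ − m·l·sinθ·θ̇² = -6.116793 + 0.535470 − -0.042881 = -5.538442
step 2→3:
  ẍ = (ẋ'−ẋ)/dt = (-1.327223281−-1.193234219)/0.020879 = -6.417408
  θ̈ = (θ̇'−θ̇)/dt = (-1.080262140−-1.288481168)/0.020879 = 9.972653
  sinθ=-0.180184, cosθ=0.983633
  F = (M+m)·ẍ + m·l·cosθ·θ̈ − m·l·sinθ·θ̇² = -12.436571 + 1.488338 − -0.045387 = -10.902846
step 3→4:
  ẍ = (ẋ'−ẋ)/dt = (-1.254150619−-1.327223281)/0.020879 = 3.499816
  θ̈ = (θ̇'−θ̇)/dt = (-1.329993851−-1.080262140)/0.020879 = -11.960904
  sinθ=-0.206578, cosθ=0.978430
  F = (M+m)·ẍ + m·l·cosθ·θ̈ − m·l·sinθ·θ̇² = 6.782444 + -1.775627 − -0.036576 = 5.043394
step 4→5:
  ẍ = (ẋ'−ẋ)/dt = (-1.056036246−-1.254150619)/0.020879 = 9.488691
  θ̈ = (θ̇'−θ̇)/dt = (-1.855948877−-1.329993851)/0.020879 = -25.190623
  sinθ=-0.228592, cosθ=0.973522
  F = (M+m)·ẍ + m·l·cosθ·θ̈ − m·l·sinθ·θ̇² = 18.388542 + -3.720854 − -0.061350 = 14.729038
step 5→6:
  ẍ = (ẋ'−ẋ)/dt = (-0.961197256−-1.056036246)/0.020879 = 4.542315
  θ̈ = (θ̇'−θ̇)/dt = (-2.171995383−-1.855948877)/0.020879 = -15.137052
  sinθ=-0.255534, cosθ=0.966800
  F = (M+m)·ẍ + m·l·cosθ·θ̈ − m·l·sinθ·θ̇² = 8.802747 + -2.220423 − -0.133548 = 6.715872
step 6→7:
  ẍ = (ẋ'−ẋ)/dt = (-0.914699670−-0.961197256)/0.020879 = 2.227003
  θ̈ = (θ̇'−θ̇)/dt = (-2.401150711−-2.171995383)/0.020879 = -10.975398
  sinθ=-0.292797, cosθ=0.956175
  F = (M+m)·ẍ + m·l·cosθ·θ̈ − m·l·sinθ·θ̇² = 4.315804 + -1.592265 − -0.209576 = 2.933115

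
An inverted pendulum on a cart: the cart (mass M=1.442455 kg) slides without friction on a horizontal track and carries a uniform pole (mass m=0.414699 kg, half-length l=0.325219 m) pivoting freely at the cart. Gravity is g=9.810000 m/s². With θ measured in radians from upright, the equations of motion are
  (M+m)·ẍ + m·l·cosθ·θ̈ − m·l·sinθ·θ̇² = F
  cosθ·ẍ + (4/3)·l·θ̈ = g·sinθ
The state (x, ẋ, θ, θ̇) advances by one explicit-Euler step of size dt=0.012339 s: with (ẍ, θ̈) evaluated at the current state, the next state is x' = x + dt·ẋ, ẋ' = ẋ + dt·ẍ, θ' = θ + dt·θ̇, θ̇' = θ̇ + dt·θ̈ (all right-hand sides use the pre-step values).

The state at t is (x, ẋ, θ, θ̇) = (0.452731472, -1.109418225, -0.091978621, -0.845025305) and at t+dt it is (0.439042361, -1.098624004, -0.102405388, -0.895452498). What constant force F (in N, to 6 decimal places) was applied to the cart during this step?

ẍ = (ẋ'−ẋ)/dt = (-1.098624004−-1.109418225)/0.012339 = 0.874805
θ̈ = (θ̇'−θ̇)/dt = (-0.895452498−-0.845025305)/0.012339 = -4.086814
sinθ=-0.091849, cosθ=0.995773
F = (M+m)·ẍ + m·l·cosθ·θ̈ − m·l·sinθ·θ̇² = 1.624648 + -0.548850 − -0.008846 = 1.084643

F = 1.084643 N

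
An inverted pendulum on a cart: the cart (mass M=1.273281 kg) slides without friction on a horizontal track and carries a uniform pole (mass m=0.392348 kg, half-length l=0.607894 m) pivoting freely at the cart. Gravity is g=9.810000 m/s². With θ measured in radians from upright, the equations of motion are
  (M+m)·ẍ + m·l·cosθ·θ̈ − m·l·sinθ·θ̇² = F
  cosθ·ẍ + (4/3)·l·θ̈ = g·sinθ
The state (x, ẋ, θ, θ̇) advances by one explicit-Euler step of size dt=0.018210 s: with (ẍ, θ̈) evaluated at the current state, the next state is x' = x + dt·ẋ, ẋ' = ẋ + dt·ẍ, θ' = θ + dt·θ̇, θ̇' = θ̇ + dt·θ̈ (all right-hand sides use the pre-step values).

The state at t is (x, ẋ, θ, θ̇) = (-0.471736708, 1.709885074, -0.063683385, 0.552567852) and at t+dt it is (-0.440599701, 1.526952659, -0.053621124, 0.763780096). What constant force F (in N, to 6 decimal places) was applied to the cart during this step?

F = -13.967044 N

ẍ = (ẋ'−ẋ)/dt = (1.526952659−1.709885074)/0.018210 = -10.045712
θ̈ = (θ̇'−θ̇)/dt = (0.763780096−0.552567852)/0.018210 = 11.598695
sinθ=-0.063640, cosθ=0.997973
F = (M+m)·ẍ + m·l·cosθ·θ̈ − m·l·sinθ·θ̇² = -16.732429 + 2.760751 − -0.004635 = -13.967044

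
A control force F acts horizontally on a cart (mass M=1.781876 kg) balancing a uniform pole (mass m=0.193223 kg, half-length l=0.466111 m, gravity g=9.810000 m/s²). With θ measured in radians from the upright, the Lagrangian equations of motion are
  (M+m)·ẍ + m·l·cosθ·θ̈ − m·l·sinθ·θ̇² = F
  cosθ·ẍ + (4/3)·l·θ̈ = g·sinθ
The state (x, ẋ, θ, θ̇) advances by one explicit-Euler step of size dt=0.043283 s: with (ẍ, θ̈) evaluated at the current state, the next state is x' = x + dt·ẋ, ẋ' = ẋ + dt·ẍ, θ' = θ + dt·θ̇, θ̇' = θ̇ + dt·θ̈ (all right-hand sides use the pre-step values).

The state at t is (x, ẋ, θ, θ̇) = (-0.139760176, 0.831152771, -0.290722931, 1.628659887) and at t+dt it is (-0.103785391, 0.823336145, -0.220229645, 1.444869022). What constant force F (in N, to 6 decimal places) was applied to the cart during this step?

F = -0.654596 N

ẍ = (ẋ'−ẋ)/dt = (0.823336145−0.831152771)/0.043283 = -0.180593
θ̈ = (θ̇'−θ̇)/dt = (1.444869022−1.628659887)/0.043283 = -4.246260
sinθ=-0.286645, cosθ=0.958037
F = (M+m)·ẍ + m·l·cosθ·θ̈ − m·l·sinθ·θ̇² = -0.356690 + -0.366384 − -0.068478 = -0.654596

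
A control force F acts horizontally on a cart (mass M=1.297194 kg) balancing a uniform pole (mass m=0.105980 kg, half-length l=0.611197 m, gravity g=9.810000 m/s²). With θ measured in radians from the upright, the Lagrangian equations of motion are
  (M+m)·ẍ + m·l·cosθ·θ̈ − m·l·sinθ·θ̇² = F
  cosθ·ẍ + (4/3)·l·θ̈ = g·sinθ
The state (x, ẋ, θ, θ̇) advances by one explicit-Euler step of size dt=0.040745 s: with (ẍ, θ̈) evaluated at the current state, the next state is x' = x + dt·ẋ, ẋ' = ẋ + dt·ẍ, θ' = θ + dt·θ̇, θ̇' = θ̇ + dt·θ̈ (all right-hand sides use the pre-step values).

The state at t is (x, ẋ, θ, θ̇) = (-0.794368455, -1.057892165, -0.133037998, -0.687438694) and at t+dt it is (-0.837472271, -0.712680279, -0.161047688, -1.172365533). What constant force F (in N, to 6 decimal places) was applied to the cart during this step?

F = 11.128344 N

ẍ = (ẋ'−ẋ)/dt = (-0.712680279−-1.057892165)/0.040745 = 8.472497
θ̈ = (θ̇'−θ̇)/dt = (-1.172365533−-0.687438694)/0.040745 = -11.901505
sinθ=-0.132646, cosθ=0.991163
F = (M+m)·ẍ + m·l·cosθ·θ̈ − m·l·sinθ·θ̇² = 11.888387 + -0.764104 − -0.004060 = 11.128344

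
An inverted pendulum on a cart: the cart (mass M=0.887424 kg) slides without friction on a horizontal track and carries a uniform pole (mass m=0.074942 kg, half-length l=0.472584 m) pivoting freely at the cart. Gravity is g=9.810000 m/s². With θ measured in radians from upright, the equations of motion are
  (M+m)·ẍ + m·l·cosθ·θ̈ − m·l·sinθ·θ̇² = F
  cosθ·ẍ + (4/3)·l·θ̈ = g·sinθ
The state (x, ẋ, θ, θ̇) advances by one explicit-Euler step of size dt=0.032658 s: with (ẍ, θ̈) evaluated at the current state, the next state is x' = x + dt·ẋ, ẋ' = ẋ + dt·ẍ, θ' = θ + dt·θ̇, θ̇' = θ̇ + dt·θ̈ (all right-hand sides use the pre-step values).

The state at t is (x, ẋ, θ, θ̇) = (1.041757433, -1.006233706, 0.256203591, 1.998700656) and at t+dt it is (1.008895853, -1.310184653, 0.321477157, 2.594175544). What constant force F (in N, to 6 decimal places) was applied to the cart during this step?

ẍ = (ẋ'−ẋ)/dt = (-1.310184653−-1.006233706)/0.032658 = -9.307090
θ̈ = (θ̇'−θ̇)/dt = (2.594175544−1.998700656)/0.032658 = 18.233661
sinθ=0.253410, cosθ=0.967359
F = (M+m)·ẍ + m·l·cosθ·θ̈ − m·l·sinθ·θ̇² = -8.956827 + 0.624692 − 0.035853 = -8.367988

F = -8.367988 N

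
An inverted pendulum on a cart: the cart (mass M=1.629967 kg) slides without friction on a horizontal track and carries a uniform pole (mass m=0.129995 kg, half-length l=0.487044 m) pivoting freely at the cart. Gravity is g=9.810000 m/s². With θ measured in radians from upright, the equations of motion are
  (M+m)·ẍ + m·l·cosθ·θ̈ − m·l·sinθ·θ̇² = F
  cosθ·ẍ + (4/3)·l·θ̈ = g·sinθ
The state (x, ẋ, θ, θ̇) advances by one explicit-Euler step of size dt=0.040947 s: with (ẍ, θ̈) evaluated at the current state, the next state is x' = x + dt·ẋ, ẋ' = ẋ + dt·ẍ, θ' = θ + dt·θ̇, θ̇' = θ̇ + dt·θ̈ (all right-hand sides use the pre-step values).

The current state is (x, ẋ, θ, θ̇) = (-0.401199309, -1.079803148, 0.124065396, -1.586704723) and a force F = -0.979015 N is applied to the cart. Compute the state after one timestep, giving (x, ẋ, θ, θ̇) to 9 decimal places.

sinθ=0.123747367, cosθ=0.992313755
temp = (F + m·l·θ̇²·sinθ)/(M+m) = (-0.979015 + 0.019725274)/1.759962 = -0.545062749
θ̈ = (g·sinθ − cosθ·temp)/(l·(4/3 − m·cos²θ/(M+m))) = 2.858183269
ẍ = temp − m·l·θ̈·cosθ/(M+m) = -0.647093396
Euler: x'=-0.401199309+0.040947·-1.079803148=-0.445414009, ẋ'=-1.079803148+0.040947·-0.647093396=-1.106299681
       θ'=0.124065396+0.040947·-1.586704723=0.059094598, θ̇'=-1.586704723+0.040947·2.858183269=-1.469670693

(-0.445414009, -1.106299681, 0.059094598, -1.469670693)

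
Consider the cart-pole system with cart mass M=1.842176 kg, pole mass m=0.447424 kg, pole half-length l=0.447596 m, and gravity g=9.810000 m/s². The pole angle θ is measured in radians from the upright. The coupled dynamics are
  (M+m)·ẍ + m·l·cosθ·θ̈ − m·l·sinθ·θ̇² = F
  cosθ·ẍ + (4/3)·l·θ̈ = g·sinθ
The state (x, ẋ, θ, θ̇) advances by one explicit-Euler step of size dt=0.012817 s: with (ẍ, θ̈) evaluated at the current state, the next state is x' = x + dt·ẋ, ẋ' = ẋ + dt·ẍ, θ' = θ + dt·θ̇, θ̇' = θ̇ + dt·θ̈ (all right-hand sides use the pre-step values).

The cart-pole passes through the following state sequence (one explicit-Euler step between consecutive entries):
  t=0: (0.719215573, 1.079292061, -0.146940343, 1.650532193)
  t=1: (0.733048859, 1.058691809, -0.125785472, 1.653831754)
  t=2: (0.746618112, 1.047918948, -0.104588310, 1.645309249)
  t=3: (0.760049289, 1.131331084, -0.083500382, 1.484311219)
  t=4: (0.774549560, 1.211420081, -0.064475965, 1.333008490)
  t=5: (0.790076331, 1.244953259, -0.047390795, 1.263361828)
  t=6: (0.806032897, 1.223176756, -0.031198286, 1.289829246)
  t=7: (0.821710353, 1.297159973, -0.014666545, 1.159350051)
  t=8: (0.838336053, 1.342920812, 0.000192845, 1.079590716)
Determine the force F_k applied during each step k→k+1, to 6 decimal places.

F_0 = -3.549104 N
F_1 = -1.987833 N
F_2 = 12.455310 N
F_3 = 11.987854 N
F_4 = 4.927254 N
F_5 = -3.461875 N
F_6 = 11.188847 N
F_7 = 6.932458 N

step 0→1:
  ẍ = (ẋ'−ẋ)/dt = (1.058691809−1.079292061)/0.012817 = -1.607260
  θ̈ = (θ̇'−θ̇)/dt = (1.653831754−1.650532193)/0.012817 = 0.257436
  sinθ=-0.146412, cosθ=0.989224
  F = (M+m)·ẍ + m·l·cosθ·θ̈ − m·l·sinθ·θ̇² = -3.679983 + 0.051000 − -0.079879 = -3.549104
step 1→2:
  ẍ = (ẋ'−ẋ)/dt = (1.047918948−1.058691809)/0.012817 = -0.840513
  θ̈ = (θ̇'−θ̇)/dt = (1.645309249−1.653831754)/0.012817 = -0.664938
  sinθ=-0.125454, cosθ=0.992099
  F = (M+m)·ẍ + m·l·cosθ·θ̈ − m·l·sinθ·θ̇² = -1.924440 + -0.132112 − -0.068718 = -1.987833
step 2→3:
  ẍ = (ẋ'−ẋ)/dt = (1.131331084−1.047918948)/0.012817 = 6.507930
  θ̈ = (θ̇'−θ̇)/dt = (1.484311219−1.645309249)/0.012817 = -12.561288
  sinθ=-0.104398, cosθ=0.994536
  F = (M+m)·ẍ + m·l·cosθ·θ̈ − m·l·sinθ·θ̇² = 14.900556 + -2.501843 − -0.056597 = 12.455310
step 3→4:
  ẍ = (ẋ'−ẋ)/dt = (1.211420081−1.131331084)/0.012817 = 6.248654
  θ̈ = (θ̇'−θ̇)/dt = (1.333008490−1.484311219)/0.012817 = -11.804847
  sinθ=-0.083403, cosθ=0.996516
  F = (M+m)·ẍ + m·l·cosθ·θ̈ − m·l·sinθ·θ̇² = 14.306918 + -2.355863 − -0.036799 = 11.987854
step 4→5:
  ẍ = (ẋ'−ẋ)/dt = (1.244953259−1.211420081)/0.012817 = 2.616305
  θ̈ = (θ̇'−θ̇)/dt = (1.263361828−1.333008490)/0.012817 = -5.433929
  sinθ=-0.064431, cosθ=0.997922
  F = (M+m)·ẍ + m·l·cosθ·θ̈ − m·l·sinθ·θ̇² = 5.990291 + -1.085966 − -0.022928 = 4.927254
step 5→6:
  ẍ = (ẋ'−ẋ)/dt = (1.223176756−1.244953259)/0.012817 = -1.699033
  θ̈ = (θ̇'−θ̇)/dt = (1.289829246−1.263361828)/0.012817 = 2.065024
  sinθ=-0.047373, cosθ=0.998877
  F = (M+m)·ẍ + m·l·cosθ·θ̈ − m·l·sinθ·θ̇² = -3.890106 + 0.413088 − -0.015142 = -3.461875
step 6→7:
  ẍ = (ẋ'−ẋ)/dt = (1.297159973−1.223176756)/0.012817 = 5.772273
  θ̈ = (θ̇'−θ̇)/dt = (1.159350051−1.289829246)/0.012817 = -10.180167
  sinθ=-0.031193, cosθ=0.999513
  F = (M+m)·ẍ + m·l·cosθ·θ̈ − m·l·sinθ·θ̇² = 13.216195 + -2.037741 − -0.010393 = 11.188847
step 7→8:
  ẍ = (ẋ'−ẋ)/dt = (1.342920812−1.297159973)/0.012817 = 3.570324
  θ̈ = (θ̇'−θ̇)/dt = (1.079590716−1.159350051)/0.012817 = -6.222933
  sinθ=-0.014666, cosθ=0.999892
  F = (M+m)·ẍ + m·l·cosθ·θ̈ − m·l·sinθ·θ̇² = 8.174613 + -1.246103 − -0.003948 = 6.932458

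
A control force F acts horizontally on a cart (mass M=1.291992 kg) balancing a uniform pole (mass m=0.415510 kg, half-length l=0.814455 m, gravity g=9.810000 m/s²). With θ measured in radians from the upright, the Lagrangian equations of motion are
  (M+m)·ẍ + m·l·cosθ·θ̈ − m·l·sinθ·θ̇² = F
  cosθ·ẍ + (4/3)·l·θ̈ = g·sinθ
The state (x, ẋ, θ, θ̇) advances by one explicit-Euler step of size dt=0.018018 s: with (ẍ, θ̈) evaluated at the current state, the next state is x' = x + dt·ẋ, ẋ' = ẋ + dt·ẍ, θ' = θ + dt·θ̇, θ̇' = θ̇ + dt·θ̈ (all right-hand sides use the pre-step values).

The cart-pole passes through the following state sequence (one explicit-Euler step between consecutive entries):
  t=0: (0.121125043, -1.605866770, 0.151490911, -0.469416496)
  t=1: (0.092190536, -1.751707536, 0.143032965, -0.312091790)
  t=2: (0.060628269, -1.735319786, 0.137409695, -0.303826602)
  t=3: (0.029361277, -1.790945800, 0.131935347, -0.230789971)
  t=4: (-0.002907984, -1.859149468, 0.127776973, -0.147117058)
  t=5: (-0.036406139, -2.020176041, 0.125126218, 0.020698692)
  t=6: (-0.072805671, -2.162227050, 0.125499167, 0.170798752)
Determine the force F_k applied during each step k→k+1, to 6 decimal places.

F_0 = -10.911034 N
F_1 = 1.701962 N
F_2 = -3.916915 N
F_3 = -4.907904 N
F_4 = -12.134630 N
F_5 = -10.664549 N

step 0→1:
  ẍ = (ẋ'−ẋ)/dt = (-1.751707536−-1.605866770)/0.018018 = -8.094171
  θ̈ = (θ̇'−θ̇)/dt = (-0.312091790−-0.469416496)/0.018018 = 8.731530
  sinθ=0.150912, cosθ=0.988547
  F = (M+m)·ẍ + m·l·cosθ·θ̈ − m·l·sinθ·θ̇² = -13.820812 + 2.921032 − 0.011254 = -10.911034
step 1→2:
  ẍ = (ẋ'−ẋ)/dt = (-1.735319786−-1.751707536)/0.018018 = 0.909521
  θ̈ = (θ̇'−θ̇)/dt = (-0.303826602−-0.312091790)/0.018018 = 0.458718
  sinθ=0.142546, cosθ=0.989788
  F = (M+m)·ẍ + m·l·cosθ·θ̈ − m·l·sinθ·θ̇² = 1.553009 + 0.153652 − 0.004699 = 1.701962
step 2→3:
  ẍ = (ẋ'−ẋ)/dt = (-1.790945800−-1.735319786)/0.018018 = -3.087247
  θ̈ = (θ̇'−θ̇)/dt = (-0.230789971−-0.303826602)/0.018018 = 4.053537
  sinθ=0.136978, cosθ=0.990574
  F = (M+m)·ẍ + m·l·cosθ·θ̈ − m·l·sinθ·θ̇² = -5.271480 + 1.358844 − 0.004279 = -3.916915
step 3→4:
  ẍ = (ẋ'−ẋ)/dt = (-1.859149468−-1.790945800)/0.018018 = -3.785307
  θ̈ = (θ̇'−θ̇)/dt = (-0.147117058−-0.230789971)/0.018018 = 4.643851
  sinθ=0.131553, cosθ=0.991309
  F = (M+m)·ẍ + m·l·cosθ·θ̈ − m·l·sinθ·θ̇² = -6.463420 + 1.557887 − 0.002371 = -4.907904
step 4→5:
  ẍ = (ẋ'−ẋ)/dt = (-2.020176041−-1.859149468)/0.018018 = -8.936984
  θ̈ = (θ̇'−θ̇)/dt = (0.020698692−-0.147117058)/0.018018 = 9.313783
  sinθ=0.127430, cosθ=0.991848
  F = (M+m)·ẍ + m·l·cosθ·θ̈ − m·l·sinθ·θ̇² = -15.259918 + 3.126221 − 0.000933 = -12.134630
step 5→6:
  ẍ = (ẋ'−ẋ)/dt = (-2.162227050−-2.020176041)/0.018018 = -7.883839
  θ̈ = (θ̇'−θ̇)/dt = (0.170798752−0.020698692)/0.018018 = 8.330562
  sinθ=0.124800, cosθ=0.992182
  F = (M+m)·ẍ + m·l·cosθ·θ̈ − m·l·sinθ·θ̇² = -13.461671 + 2.797140 − 0.000018 = -10.664549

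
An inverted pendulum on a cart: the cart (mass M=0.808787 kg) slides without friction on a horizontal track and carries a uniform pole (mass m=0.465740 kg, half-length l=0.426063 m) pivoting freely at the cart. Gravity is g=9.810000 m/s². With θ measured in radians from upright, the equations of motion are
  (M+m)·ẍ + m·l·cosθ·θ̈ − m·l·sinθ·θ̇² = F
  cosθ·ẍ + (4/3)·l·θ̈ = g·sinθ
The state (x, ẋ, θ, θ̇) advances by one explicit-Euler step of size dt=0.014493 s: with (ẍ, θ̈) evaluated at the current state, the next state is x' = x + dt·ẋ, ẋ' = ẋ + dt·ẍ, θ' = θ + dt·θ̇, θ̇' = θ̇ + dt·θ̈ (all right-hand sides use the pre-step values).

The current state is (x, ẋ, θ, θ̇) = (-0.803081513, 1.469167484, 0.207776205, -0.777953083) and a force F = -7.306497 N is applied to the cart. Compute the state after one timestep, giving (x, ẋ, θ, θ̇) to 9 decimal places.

(-0.781788869, 1.346244316, 0.196501331, -0.514597469)

sinθ=0.206284446, cosθ=0.978492068
temp = (F + m·l·θ̇²·sinθ)/(M+m) = (-7.306497 + 0.024773688)/1.274527 = -5.713275052
θ̈ = (g·sinθ − cosθ·temp)/(l·(4/3 − m·cos²θ/(M+m))) = 18.171228469
ẍ = temp − m·l·θ̈·cosθ/(M+m) = -8.481554434
Euler: x'=-0.803081513+0.014493·1.469167484=-0.781788869, ẋ'=1.469167484+0.014493·-8.481554434=1.346244316
       θ'=0.207776205+0.014493·-0.777953083=0.196501331, θ̇'=-0.777953083+0.014493·18.171228469=-0.514597469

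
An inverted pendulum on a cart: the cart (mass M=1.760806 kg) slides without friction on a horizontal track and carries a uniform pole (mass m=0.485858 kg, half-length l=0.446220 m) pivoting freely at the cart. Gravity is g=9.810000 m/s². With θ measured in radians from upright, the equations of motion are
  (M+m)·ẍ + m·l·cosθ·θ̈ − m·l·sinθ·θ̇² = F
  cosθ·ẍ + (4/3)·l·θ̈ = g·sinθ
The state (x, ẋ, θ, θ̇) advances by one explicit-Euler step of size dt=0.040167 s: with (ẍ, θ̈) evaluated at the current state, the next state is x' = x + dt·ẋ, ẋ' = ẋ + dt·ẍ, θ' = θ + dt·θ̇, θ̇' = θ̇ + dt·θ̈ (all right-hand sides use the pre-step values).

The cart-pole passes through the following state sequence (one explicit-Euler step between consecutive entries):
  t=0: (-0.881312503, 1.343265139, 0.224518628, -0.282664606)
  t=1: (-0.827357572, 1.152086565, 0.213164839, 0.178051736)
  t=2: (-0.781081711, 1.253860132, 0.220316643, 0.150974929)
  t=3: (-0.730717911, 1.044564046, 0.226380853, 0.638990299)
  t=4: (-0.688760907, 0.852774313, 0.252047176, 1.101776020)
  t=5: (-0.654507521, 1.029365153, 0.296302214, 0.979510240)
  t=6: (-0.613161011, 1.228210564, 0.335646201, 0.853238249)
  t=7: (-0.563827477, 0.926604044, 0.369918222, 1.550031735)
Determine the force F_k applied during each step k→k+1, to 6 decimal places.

step 0→1:
  ẍ = (ẋ'−ẋ)/dt = (1.152086565−1.343265139)/0.040167 = -4.759593
  θ̈ = (θ̇'−θ̇)/dt = (0.178051736−-0.282664606)/0.040167 = 11.470021
  sinθ=0.222637, cosθ=0.974901
  F = (M+m)·ẍ + m·l·cosθ·θ̈ − m·l·sinθ·θ̇² = -10.693206 + 2.424283 − 0.003857 = -8.272780
step 1→2:
  ẍ = (ẋ'−ẋ)/dt = (1.253860132−1.152086565)/0.040167 = 2.533761
  θ̈ = (θ̇'−θ̇)/dt = (0.150974929−0.178051736)/0.040167 = -0.674106
  sinθ=0.211554, cosθ=0.977366
  F = (M+m)·ẍ + m·l·cosθ·θ̈ − m·l·sinθ·θ̇² = 5.692509 + -0.142838 − 0.001454 = 5.548217
step 2→3:
  ẍ = (ẋ'−ẋ)/dt = (1.044564046−1.253860132)/0.040167 = -5.210648
  θ̈ = (θ̇'−θ̇)/dt = (0.638990299−0.150974929)/0.040167 = 12.149659
  sinθ=0.218539, cosθ=0.975828
  F = (M+m)·ẍ + m·l·cosθ·θ̈ − m·l·sinθ·θ̇² = -11.706575 + 2.570372 − 0.001080 = -9.137283
step 3→4:
  ẍ = (ẋ'−ẋ)/dt = (0.852774313−1.044564046)/0.040167 = -4.774808
  θ̈ = (θ̇'−θ̇)/dt = (1.101776020−0.638990299)/0.040167 = 11.521541
  sinθ=0.224452, cosθ=0.974485
  F = (M+m)·ẍ + m·l·cosθ·θ̈ − m·l·sinθ·θ̇² = -10.727390 + 2.434132 − 0.019869 = -8.313127
step 4→5:
  ẍ = (ẋ'−ẋ)/dt = (1.029365153−0.852774313)/0.040167 = 4.396416
  θ̈ = (θ̇'−θ̇)/dt = (0.979510240−1.101776020)/0.040167 = -3.043936
  sinθ=0.249387, cosθ=0.968404
  F = (M+m)·ẍ + m·l·cosθ·θ̈ − m·l·sinθ·θ̇² = 9.877269 + -0.639073 − 0.065632 = 9.172564
step 5→6:
  ẍ = (ẋ'−ẋ)/dt = (1.228210564−1.029365153)/0.040167 = 4.950467
  θ̈ = (θ̇'−θ̇)/dt = (0.853238249−0.979510240)/0.040167 = -3.143675
  sinθ=0.291986, cosθ=0.956423
  F = (M+m)·ẍ + m·l·cosθ·θ̈ − m·l·sinθ·θ̇² = 11.122036 + -0.651847 − 0.060735 = 10.409454
step 6→7:
  ẍ = (ẋ'−ẋ)/dt = (0.926604044−1.228210564)/0.040167 = -7.508814
  θ̈ = (θ̇'−θ̇)/dt = (1.550031735−0.853238249)/0.040167 = 17.347412
  sinθ=0.329379, cosθ=0.944198
  F = (M+m)·ẍ + m·l·cosθ·θ̈ − m·l·sinθ·θ̇² = -16.869781 + 3.551044 − 0.051987 = -13.370725

F_0 = -8.272780 N
F_1 = 5.548217 N
F_2 = -9.137283 N
F_3 = -8.313127 N
F_4 = 9.172564 N
F_5 = 10.409454 N
F_6 = -13.370725 N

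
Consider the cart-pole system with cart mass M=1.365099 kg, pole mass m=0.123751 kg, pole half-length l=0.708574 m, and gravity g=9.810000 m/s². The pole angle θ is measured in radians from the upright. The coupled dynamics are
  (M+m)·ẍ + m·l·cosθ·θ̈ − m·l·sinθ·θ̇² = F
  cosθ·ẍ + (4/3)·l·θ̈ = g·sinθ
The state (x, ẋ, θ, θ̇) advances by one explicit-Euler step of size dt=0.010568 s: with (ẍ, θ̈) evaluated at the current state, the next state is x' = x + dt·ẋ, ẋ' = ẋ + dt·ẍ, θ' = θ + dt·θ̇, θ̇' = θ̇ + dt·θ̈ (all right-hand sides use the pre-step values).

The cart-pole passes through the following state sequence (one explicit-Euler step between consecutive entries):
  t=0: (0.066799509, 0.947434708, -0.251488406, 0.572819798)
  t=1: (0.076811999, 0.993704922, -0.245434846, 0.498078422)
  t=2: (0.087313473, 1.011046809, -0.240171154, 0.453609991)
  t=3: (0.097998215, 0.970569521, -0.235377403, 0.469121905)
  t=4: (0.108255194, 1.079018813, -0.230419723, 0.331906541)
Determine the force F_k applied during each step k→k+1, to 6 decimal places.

F_0 = 5.925190 N
F_1 = 2.090546 N
F_2 = -5.573250 N
F_3 = 14.176011 N

step 0→1:
  ẍ = (ẋ'−ẋ)/dt = (0.993704922−0.947434708)/0.010568 = 4.378332
  θ̈ = (θ̇'−θ̇)/dt = (0.498078422−0.572819798)/0.010568 = -7.072424
  sinθ=-0.248846, cosθ=0.968543
  F = (M+m)·ẍ + m·l·cosθ·θ̈ − m·l·sinθ·θ̇² = 6.518680 + -0.600650 − -0.007160 = 5.925190
step 1→2:
  ẍ = (ẋ'−ẋ)/dt = (1.011046809−0.993704922)/0.010568 = 1.640981
  θ̈ = (θ̇'−θ̇)/dt = (0.453609991−0.498078422)/0.010568 = -4.207838
  sinθ=-0.242978, cosθ=0.970032
  F = (M+m)·ẍ + m·l·cosθ·θ̈ − m·l·sinθ·θ̇² = 2.443175 + -0.357914 − -0.005286 = 2.090546
step 2→3:
  ẍ = (ẋ'−ẋ)/dt = (0.970569521−1.011046809)/0.010568 = -3.830175
  θ̈ = (θ̇'−θ̇)/dt = (0.469121905−0.453609991)/0.010568 = 1.467819
  sinθ=-0.237869, cosθ=0.971297
  F = (M+m)·ẍ + m·l·cosθ·θ̈ − m·l·sinθ·θ̇² = -5.702556 + 0.125014 − -0.004292 = -5.573250
step 3→4:
  ẍ = (ẋ'−ẋ)/dt = (1.079018813−0.970569521)/0.010568 = 10.262045
  θ̈ = (θ̇'−θ̇)/dt = (0.331906541−0.469121905)/0.010568 = -12.984043
  sinθ=-0.233210, cosθ=0.972426
  F = (M+m)·ẍ + m·l·cosθ·θ̈ − m·l·sinθ·θ̇² = 15.278646 + -1.107135 − -0.004500 = 14.176011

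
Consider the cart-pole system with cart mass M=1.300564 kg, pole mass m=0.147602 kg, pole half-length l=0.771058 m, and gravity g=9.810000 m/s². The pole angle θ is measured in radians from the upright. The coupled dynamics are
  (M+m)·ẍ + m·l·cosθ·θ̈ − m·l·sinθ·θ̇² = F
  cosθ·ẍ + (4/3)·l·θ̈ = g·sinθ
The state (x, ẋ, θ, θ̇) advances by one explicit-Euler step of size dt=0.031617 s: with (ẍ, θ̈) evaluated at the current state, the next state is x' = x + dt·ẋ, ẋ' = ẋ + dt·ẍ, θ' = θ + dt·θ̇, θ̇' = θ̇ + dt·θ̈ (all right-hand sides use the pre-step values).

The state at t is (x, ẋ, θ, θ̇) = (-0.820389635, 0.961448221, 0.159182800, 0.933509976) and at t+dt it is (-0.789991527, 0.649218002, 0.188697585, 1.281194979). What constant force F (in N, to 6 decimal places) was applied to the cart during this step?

F = -13.081209 N

ẍ = (ẋ'−ẋ)/dt = (0.649218002−0.961448221)/0.031617 = -9.875390
θ̈ = (θ̇'−θ̇)/dt = (1.281194979−0.933509976)/0.031617 = 10.996774
sinθ=0.158511, cosθ=0.987357
F = (M+m)·ẍ + m·l·cosθ·θ̈ − m·l·sinθ·θ̇² = -14.301205 + 1.235717 − 0.015721 = -13.081209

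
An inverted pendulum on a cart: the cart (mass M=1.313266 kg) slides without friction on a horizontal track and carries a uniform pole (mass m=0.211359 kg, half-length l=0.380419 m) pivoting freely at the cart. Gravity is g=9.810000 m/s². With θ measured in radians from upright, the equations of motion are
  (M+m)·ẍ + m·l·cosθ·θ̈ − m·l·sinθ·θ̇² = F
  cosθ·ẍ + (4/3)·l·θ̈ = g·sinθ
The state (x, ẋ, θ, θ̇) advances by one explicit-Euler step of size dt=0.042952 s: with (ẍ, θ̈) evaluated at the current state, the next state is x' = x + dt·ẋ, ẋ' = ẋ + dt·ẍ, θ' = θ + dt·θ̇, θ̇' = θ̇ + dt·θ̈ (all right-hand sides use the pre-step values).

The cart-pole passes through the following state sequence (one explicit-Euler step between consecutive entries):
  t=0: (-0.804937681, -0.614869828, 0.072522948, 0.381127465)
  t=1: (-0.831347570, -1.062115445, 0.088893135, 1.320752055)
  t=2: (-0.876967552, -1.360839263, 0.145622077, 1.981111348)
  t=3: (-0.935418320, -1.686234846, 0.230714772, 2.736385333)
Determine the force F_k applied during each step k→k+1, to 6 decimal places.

step 0→1:
  ẍ = (ẋ'−ẋ)/dt = (-1.062115445−-0.614869828)/0.042952 = -10.412684
  θ̈ = (θ̇'−θ̇)/dt = (1.320752055−0.381127465)/0.042952 = 21.876155
  sinθ=0.072459, cosθ=0.997371
  F = (M+m)·ẍ + m·l·cosθ·θ̈ − m·l·sinθ·θ̇² = -15.875439 + 1.754328 − 0.000846 = -14.121957
step 1→2:
  ẍ = (ẋ'−ẋ)/dt = (-1.360839263−-1.062115445)/0.042952 = -6.954829
  θ̈ = (θ̇'−θ̇)/dt = (1.981111348−1.320752055)/0.042952 = 15.374355
  sinθ=0.088776, cosθ=0.996052
  F = (M+m)·ẍ + m·l·cosθ·θ̈ − m·l·sinθ·θ̇² = -10.603506 + 1.231294 − 0.012451 = -9.384664
step 2→3:
  ẍ = (ẋ'−ẋ)/dt = (-1.686234846−-1.360839263)/0.042952 = -7.575796
  θ̈ = (θ̇'−θ̇)/dt = (2.736385333−1.981111348)/0.042952 = 17.584140
  sinθ=0.145108, cosθ=0.989416
  F = (M+m)·ẍ + m·l·cosθ·θ̈ − m·l·sinθ·θ̇² = -11.550248 + 1.398888 − 0.045792 = -10.197152

F_0 = -14.121957 N
F_1 = -9.384664 N
F_2 = -10.197152 N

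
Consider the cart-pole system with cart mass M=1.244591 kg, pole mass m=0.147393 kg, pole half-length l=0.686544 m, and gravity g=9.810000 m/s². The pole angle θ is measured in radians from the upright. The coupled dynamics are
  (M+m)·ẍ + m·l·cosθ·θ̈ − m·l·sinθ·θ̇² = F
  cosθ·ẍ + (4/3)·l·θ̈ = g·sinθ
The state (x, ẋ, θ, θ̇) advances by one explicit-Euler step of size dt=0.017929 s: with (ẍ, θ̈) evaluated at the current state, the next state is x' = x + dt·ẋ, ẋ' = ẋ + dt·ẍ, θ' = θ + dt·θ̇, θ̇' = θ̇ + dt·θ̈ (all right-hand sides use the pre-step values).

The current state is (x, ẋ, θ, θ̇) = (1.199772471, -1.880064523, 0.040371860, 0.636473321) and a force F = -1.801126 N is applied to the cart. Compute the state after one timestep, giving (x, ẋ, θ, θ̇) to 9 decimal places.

sinθ=0.040360894, cosθ=0.999185167
temp = (F + m·l·θ̇²·sinθ)/(M+m) = (-1.801126 + 0.001654499)/1.391984 = -1.292738639
θ̈ = (g·sinθ − cosθ·temp)/(l·(4/3 − m·cos²θ/(M+m))) = 2.002369392
ẍ = temp − m·l·θ̈·cosθ/(M+m) = -1.438184433
Euler: x'=1.199772471+0.017929·-1.880064523=1.166064794, ẋ'=-1.880064523+0.017929·-1.438184433=-1.905849732
       θ'=0.040371860+0.017929·0.636473321=0.051783190, θ̇'=0.636473321+0.017929·2.002369392=0.672373802

(1.166064794, -1.905849732, 0.051783190, 0.672373802)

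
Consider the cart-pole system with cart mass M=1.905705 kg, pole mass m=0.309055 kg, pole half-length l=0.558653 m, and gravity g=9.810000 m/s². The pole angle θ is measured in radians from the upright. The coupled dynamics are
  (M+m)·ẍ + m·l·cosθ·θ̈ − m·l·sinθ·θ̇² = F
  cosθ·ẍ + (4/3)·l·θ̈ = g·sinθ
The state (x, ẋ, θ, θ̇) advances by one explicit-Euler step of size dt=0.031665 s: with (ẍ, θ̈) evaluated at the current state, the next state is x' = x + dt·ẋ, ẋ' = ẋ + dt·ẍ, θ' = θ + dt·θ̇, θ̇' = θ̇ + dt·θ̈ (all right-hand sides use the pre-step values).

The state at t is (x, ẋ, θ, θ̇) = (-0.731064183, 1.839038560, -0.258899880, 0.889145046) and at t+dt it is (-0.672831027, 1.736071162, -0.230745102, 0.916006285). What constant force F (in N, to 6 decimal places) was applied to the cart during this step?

ẍ = (ẋ'−ẋ)/dt = (1.736071162−1.839038560)/0.031665 = -3.251773
θ̈ = (θ̇'−θ̇)/dt = (0.916006285−0.889145046)/0.031665 = 0.848294
sinθ=-0.256017, cosθ=0.966672
F = (M+m)·ẍ + m·l·cosθ·θ̈ − m·l·sinθ·θ̇² = -7.201897 + 0.141581 − -0.034946 = -7.025371

F = -7.025371 N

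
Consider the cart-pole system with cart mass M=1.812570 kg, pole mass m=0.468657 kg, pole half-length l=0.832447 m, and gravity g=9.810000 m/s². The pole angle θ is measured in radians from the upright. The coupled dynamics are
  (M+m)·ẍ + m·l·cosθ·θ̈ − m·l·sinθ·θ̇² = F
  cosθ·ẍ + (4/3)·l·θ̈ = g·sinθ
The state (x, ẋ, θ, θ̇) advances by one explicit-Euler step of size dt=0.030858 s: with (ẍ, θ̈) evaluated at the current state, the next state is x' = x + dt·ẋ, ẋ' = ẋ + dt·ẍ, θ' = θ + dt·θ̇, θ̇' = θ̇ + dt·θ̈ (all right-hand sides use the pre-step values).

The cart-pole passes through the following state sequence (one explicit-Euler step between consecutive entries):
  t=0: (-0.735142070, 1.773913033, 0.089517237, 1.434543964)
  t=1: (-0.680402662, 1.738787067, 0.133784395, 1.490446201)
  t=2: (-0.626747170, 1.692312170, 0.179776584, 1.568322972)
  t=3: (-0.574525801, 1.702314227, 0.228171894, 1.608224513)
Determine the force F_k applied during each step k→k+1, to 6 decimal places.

step 0→1:
  ẍ = (ẋ'−ẋ)/dt = (1.738787067−1.773913033)/0.030858 = -1.138310
  θ̈ = (θ̇'−θ̇)/dt = (1.490446201−1.434543964)/0.030858 = 1.811596
  sinθ=0.089398, cosθ=0.995996
  F = (M+m)·ẍ + m·l·cosθ·θ̈ − m·l·sinθ·θ̇² = -2.596743 + 0.703932 − 0.071774 = -1.964585
step 1→2:
  ẍ = (ẋ'−ẋ)/dt = (1.692312170−1.738787067)/0.030858 = -1.506089
  θ̈ = (θ̇'−θ̇)/dt = (1.568322972−1.490446201)/0.030858 = 2.523714
  sinθ=0.133386, cosθ=0.991064
  F = (M+m)·ẍ + m·l·cosθ·θ̈ − m·l·sinθ·θ̇² = -3.435731 + 0.975784 − 0.115599 = -2.575546
step 2→3:
  ẍ = (ẋ'−ẋ)/dt = (1.702314227−1.692312170)/0.030858 = 0.324132
  θ̈ = (θ̇'−θ̇)/dt = (1.608224513−1.568322972)/0.030858 = 1.293070
  sinθ=0.178810, cosθ=0.983884
  F = (M+m)·ẍ + m·l·cosθ·θ̈ − m·l·sinθ·θ̇² = 0.739418 + 0.496338 − 0.171583 = 1.064173

F_0 = -1.964585 N
F_1 = -2.575546 N
F_2 = 1.064173 N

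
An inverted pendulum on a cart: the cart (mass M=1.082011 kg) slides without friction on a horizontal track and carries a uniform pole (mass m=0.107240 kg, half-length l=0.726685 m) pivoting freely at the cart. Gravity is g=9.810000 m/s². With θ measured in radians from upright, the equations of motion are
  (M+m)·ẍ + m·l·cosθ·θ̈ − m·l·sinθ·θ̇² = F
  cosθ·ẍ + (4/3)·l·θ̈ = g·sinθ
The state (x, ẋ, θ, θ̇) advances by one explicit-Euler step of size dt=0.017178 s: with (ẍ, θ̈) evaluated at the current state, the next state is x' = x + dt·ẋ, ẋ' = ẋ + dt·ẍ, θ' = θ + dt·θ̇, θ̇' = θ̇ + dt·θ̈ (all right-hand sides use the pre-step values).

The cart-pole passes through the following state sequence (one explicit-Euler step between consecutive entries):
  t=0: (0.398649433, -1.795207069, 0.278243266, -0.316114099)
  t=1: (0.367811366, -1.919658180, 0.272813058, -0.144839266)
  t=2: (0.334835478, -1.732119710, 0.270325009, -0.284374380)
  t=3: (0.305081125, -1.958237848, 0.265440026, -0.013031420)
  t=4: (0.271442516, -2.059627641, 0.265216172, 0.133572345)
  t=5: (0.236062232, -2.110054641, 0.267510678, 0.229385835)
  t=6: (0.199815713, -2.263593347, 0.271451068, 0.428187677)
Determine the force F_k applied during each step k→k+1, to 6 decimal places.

F_0 = -7.870899 N
F_1 = 12.373441 N
F_2 = -14.469809 N
F_3 = -6.377536 N
F_4 = -3.072009 N
F_5 = -9.760924 N

step 0→1:
  ẍ = (ẋ'−ẋ)/dt = (-1.919658180−-1.795207069)/0.017178 = -7.244796
  θ̈ = (θ̇'−θ̇)/dt = (-0.144839266−-0.316114099)/0.017178 = 9.970592
  sinθ=0.274667, cosθ=0.961539
  F = (M+m)·ẍ + m·l·cosθ·θ̈ − m·l·sinθ·θ̇² = -8.615881 + 0.747121 − 0.002139 = -7.870899
step 1→2:
  ẍ = (ẋ'−ẋ)/dt = (-1.732119710−-1.919658180)/0.017178 = 10.917363
  θ̈ = (θ̇'−θ̇)/dt = (-0.284374380−-0.144839266)/0.017178 = -8.122896
  sinθ=0.269442, cosθ=0.963017
  F = (M+m)·ẍ + m·l·cosθ·θ̈ − m·l·sinθ·θ̇² = 12.983485 + -0.609604 − 0.000440 = 12.373441
step 2→3:
  ẍ = (ẋ'−ẋ)/dt = (-1.958237848−-1.732119710)/0.017178 = -13.163240
  θ̈ = (θ̇'−θ̇)/dt = (-0.013031420−-0.284374380)/0.017178 = 15.795958
  sinθ=0.267045, cosθ=0.963684
  F = (M+m)·ẍ + m·l·cosθ·θ̈ − m·l·sinθ·θ̇² = -15.654396 + 1.186270 − 0.001683 = -14.469809
step 3→4:
  ẍ = (ẋ'−ẋ)/dt = (-2.059627641−-1.958237848)/0.017178 = -5.902305
  θ̈ = (θ̇'−θ̇)/dt = (0.133572345−-0.013031420)/0.017178 = 8.534391
  sinθ=0.262334, cosθ=0.964977
  F = (M+m)·ẍ + m·l·cosθ·θ̈ − m·l·sinθ·θ̇² = -7.019322 + 0.641789 − 0.000003 = -6.377536
step 4→5:
  ẍ = (ẋ'−ẋ)/dt = (-2.110054641−-2.059627641)/0.017178 = -2.935557
  θ̈ = (θ̇'−θ̇)/dt = (0.229385835−0.133572345)/0.017178 = 5.577686
  sinθ=0.262118, cosθ=0.965036
  F = (M+m)·ẍ + m·l·cosθ·θ̈ − m·l·sinθ·θ̇² = -3.491114 + 0.419470 − 0.000364 = -3.072009
step 5→6:
  ẍ = (ẋ'−ẋ)/dt = (-2.263593347−-2.110054641)/0.017178 = -8.938101
  θ̈ = (θ̇'−θ̇)/dt = (0.428187677−0.229385835)/0.017178 = 11.573049
  sinθ=0.264331, cosθ=0.964432
  F = (M+m)·ẍ + m·l·cosθ·θ̈ − m·l·sinθ·θ̇² = -10.629646 + 0.869806 − 0.001084 = -9.760924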